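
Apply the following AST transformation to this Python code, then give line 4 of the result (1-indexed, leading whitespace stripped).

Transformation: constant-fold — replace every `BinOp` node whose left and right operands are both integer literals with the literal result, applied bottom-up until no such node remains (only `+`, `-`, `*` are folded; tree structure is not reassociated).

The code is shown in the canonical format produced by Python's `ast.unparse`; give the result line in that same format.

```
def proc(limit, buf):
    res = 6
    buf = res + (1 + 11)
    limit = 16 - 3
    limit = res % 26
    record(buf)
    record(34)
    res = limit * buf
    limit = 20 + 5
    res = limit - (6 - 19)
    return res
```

Transformed code:
def proc(limit, buf):
    res = 6
    buf = res + 12
    limit = 13
    limit = res % 26
    record(buf)
    record(34)
    res = limit * buf
    limit = 25
    res = limit - -13
    return res

limit = 13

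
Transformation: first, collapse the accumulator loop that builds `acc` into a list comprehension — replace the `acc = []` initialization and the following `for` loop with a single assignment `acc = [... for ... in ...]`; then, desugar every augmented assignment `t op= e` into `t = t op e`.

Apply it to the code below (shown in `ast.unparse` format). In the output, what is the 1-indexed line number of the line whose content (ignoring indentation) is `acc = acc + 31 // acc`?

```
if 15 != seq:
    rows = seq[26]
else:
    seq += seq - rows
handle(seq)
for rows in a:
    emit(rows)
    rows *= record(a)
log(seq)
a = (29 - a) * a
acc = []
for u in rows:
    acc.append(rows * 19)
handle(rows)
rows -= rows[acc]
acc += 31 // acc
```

14

Transformed code:
if 15 != seq:
    rows = seq[26]
else:
    seq = seq + (seq - rows)
handle(seq)
for rows in a:
    emit(rows)
    rows = rows * record(a)
log(seq)
a = (29 - a) * a
acc = [rows * 19 for u in rows]
handle(rows)
rows = rows - rows[acc]
acc = acc + 31 // acc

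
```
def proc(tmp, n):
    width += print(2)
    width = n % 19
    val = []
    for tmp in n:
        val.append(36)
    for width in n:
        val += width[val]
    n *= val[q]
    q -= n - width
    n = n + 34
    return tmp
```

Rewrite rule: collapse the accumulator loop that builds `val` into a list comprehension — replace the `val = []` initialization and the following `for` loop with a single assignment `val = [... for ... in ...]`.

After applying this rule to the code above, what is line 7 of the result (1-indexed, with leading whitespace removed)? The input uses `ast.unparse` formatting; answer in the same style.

n *= val[q]

Transformed code:
def proc(tmp, n):
    width += print(2)
    width = n % 19
    val = [36 for tmp in n]
    for width in n:
        val += width[val]
    n *= val[q]
    q -= n - width
    n = n + 34
    return tmp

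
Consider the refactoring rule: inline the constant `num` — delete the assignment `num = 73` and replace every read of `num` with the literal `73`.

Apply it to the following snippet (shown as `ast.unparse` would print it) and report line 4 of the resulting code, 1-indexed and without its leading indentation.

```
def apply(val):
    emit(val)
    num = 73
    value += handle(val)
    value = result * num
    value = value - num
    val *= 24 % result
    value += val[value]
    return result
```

Transformed code:
def apply(val):
    emit(val)
    value += handle(val)
    value = result * 73
    value = value - 73
    val *= 24 % result
    value += val[value]
    return result

value = result * 73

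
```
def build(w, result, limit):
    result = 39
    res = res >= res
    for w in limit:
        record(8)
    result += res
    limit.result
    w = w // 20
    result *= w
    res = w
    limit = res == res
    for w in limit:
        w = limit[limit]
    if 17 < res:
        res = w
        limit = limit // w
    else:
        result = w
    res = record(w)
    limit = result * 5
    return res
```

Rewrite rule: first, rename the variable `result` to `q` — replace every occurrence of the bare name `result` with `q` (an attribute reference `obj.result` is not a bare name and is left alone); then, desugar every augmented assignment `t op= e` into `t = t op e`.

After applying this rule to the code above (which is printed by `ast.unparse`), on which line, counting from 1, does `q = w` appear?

Transformed code:
def build(w, q, limit):
    q = 39
    res = res >= res
    for w in limit:
        record(8)
    q = q + res
    limit.result
    w = w // 20
    q = q * w
    res = w
    limit = res == res
    for w in limit:
        w = limit[limit]
    if 17 < res:
        res = w
        limit = limit // w
    else:
        q = w
    res = record(w)
    limit = q * 5
    return res

18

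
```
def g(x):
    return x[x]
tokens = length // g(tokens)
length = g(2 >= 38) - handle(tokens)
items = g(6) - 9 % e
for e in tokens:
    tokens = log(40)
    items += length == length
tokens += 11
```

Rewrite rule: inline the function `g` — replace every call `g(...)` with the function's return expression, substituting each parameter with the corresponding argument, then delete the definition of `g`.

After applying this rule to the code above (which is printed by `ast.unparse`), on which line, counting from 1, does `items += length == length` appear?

6

Transformed code:
tokens = length // tokens[tokens]
length = (2 >= 38)[2 >= 38] - handle(tokens)
items = 6[6] - 9 % e
for e in tokens:
    tokens = log(40)
    items += length == length
tokens += 11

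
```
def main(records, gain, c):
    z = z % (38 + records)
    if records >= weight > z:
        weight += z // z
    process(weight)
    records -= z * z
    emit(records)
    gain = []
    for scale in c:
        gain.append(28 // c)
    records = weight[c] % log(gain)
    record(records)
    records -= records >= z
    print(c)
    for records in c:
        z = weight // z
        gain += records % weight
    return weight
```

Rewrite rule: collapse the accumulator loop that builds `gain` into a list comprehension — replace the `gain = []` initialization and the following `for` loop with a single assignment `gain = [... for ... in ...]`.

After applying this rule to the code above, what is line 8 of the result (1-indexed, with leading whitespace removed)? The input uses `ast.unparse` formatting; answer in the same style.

gain = [28 // c for scale in c]

Transformed code:
def main(records, gain, c):
    z = z % (38 + records)
    if records >= weight > z:
        weight += z // z
    process(weight)
    records -= z * z
    emit(records)
    gain = [28 // c for scale in c]
    records = weight[c] % log(gain)
    record(records)
    records -= records >= z
    print(c)
    for records in c:
        z = weight // z
        gain += records % weight
    return weight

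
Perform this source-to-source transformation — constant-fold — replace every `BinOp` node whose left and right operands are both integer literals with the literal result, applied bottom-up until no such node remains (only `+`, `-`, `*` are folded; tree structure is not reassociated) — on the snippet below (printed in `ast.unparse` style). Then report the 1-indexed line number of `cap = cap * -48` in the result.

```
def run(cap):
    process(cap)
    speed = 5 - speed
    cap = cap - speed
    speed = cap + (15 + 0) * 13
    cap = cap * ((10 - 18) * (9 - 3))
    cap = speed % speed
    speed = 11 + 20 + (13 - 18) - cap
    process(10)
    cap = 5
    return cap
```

6

Transformed code:
def run(cap):
    process(cap)
    speed = 5 - speed
    cap = cap - speed
    speed = cap + 195
    cap = cap * -48
    cap = speed % speed
    speed = 26 - cap
    process(10)
    cap = 5
    return cap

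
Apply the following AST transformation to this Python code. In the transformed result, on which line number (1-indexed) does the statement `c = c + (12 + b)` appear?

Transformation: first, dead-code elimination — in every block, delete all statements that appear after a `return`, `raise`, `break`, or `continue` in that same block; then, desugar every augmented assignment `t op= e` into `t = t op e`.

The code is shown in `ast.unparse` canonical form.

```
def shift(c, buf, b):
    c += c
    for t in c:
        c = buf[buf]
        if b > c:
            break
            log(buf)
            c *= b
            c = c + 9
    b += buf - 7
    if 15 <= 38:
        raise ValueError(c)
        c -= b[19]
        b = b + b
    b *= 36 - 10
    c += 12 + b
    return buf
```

11

Transformed code:
def shift(c, buf, b):
    c = c + c
    for t in c:
        c = buf[buf]
        if b > c:
            break
    b = b + (buf - 7)
    if 15 <= 38:
        raise ValueError(c)
    b = b * (36 - 10)
    c = c + (12 + b)
    return buf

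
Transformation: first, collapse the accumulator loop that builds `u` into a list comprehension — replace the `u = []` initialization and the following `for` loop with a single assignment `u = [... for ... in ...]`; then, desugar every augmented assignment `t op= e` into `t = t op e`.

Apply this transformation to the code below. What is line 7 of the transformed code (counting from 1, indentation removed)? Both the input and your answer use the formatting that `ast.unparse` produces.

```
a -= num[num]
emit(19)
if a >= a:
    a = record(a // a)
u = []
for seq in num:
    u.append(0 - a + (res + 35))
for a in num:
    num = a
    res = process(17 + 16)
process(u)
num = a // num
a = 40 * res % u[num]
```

num = a

Transformed code:
a = a - num[num]
emit(19)
if a >= a:
    a = record(a // a)
u = [0 - a + (res + 35) for seq in num]
for a in num:
    num = a
    res = process(17 + 16)
process(u)
num = a // num
a = 40 * res % u[num]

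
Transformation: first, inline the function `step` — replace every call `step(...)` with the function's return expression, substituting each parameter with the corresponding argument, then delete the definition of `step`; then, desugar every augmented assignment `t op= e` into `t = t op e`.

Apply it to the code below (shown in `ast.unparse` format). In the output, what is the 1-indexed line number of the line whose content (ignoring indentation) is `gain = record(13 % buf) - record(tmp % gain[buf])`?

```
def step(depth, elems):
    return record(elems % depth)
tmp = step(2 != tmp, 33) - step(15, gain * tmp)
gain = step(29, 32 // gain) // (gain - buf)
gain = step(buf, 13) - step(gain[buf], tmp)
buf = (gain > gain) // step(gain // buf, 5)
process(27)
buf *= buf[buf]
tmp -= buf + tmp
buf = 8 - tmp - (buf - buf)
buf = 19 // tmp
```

3

Transformed code:
tmp = record(33 % (2 != tmp)) - record(gain * tmp % 15)
gain = record(32 // gain % 29) // (gain - buf)
gain = record(13 % buf) - record(tmp % gain[buf])
buf = (gain > gain) // record(5 % (gain // buf))
process(27)
buf = buf * buf[buf]
tmp = tmp - (buf + tmp)
buf = 8 - tmp - (buf - buf)
buf = 19 // tmp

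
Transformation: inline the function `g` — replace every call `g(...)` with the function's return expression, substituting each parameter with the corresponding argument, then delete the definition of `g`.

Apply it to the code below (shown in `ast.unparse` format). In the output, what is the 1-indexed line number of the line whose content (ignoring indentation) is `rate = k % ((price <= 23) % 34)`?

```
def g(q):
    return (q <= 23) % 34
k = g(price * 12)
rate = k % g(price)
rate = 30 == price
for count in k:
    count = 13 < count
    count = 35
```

Transformed code:
k = (price * 12 <= 23) % 34
rate = k % ((price <= 23) % 34)
rate = 30 == price
for count in k:
    count = 13 < count
    count = 35

2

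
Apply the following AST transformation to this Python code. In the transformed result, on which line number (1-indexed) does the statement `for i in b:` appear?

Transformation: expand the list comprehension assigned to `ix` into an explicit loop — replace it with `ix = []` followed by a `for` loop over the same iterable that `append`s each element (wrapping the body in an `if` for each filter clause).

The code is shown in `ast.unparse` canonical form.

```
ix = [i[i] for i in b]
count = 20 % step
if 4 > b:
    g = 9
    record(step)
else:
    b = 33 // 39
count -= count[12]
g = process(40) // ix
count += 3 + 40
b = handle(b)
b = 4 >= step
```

Transformed code:
ix = []
for i in b:
    ix.append(i[i])
count = 20 % step
if 4 > b:
    g = 9
    record(step)
else:
    b = 33 // 39
count -= count[12]
g = process(40) // ix
count += 3 + 40
b = handle(b)
b = 4 >= step

2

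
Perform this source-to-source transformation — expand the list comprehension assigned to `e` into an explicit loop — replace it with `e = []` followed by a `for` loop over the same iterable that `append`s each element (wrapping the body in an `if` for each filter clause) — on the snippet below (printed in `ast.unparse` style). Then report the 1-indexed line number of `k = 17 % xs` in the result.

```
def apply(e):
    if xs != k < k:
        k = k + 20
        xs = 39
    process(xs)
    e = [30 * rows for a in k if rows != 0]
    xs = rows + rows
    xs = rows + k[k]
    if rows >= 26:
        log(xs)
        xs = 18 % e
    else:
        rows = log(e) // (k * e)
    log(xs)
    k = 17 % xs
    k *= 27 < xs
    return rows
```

Transformed code:
def apply(e):
    if xs != k < k:
        k = k + 20
        xs = 39
    process(xs)
    e = []
    for a in k:
        if rows != 0:
            e.append(30 * rows)
    xs = rows + rows
    xs = rows + k[k]
    if rows >= 26:
        log(xs)
        xs = 18 % e
    else:
        rows = log(e) // (k * e)
    log(xs)
    k = 17 % xs
    k *= 27 < xs
    return rows

18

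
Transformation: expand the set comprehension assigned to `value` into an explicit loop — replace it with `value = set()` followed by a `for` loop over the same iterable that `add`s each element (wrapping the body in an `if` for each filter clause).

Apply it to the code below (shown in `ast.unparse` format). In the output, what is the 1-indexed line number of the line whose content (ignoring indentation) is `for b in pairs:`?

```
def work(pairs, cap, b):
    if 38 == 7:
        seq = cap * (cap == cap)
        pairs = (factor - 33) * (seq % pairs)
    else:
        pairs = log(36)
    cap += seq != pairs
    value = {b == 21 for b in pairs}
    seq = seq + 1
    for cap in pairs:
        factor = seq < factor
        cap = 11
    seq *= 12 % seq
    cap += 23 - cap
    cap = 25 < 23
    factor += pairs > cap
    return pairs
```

Transformed code:
def work(pairs, cap, b):
    if 38 == 7:
        seq = cap * (cap == cap)
        pairs = (factor - 33) * (seq % pairs)
    else:
        pairs = log(36)
    cap += seq != pairs
    value = set()
    for b in pairs:
        value.add(b == 21)
    seq = seq + 1
    for cap in pairs:
        factor = seq < factor
        cap = 11
    seq *= 12 % seq
    cap += 23 - cap
    cap = 25 < 23
    factor += pairs > cap
    return pairs

9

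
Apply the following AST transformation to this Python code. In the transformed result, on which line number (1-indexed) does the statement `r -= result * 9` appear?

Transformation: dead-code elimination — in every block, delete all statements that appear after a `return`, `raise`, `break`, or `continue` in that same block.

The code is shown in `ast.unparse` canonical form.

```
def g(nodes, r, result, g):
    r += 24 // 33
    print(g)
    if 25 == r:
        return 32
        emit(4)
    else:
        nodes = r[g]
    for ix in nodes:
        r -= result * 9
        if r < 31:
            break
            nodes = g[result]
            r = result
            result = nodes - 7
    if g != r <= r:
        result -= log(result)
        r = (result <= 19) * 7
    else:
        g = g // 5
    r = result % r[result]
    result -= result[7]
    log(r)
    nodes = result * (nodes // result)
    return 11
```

Transformed code:
def g(nodes, r, result, g):
    r += 24 // 33
    print(g)
    if 25 == r:
        return 32
    else:
        nodes = r[g]
    for ix in nodes:
        r -= result * 9
        if r < 31:
            break
    if g != r <= r:
        result -= log(result)
        r = (result <= 19) * 7
    else:
        g = g // 5
    r = result % r[result]
    result -= result[7]
    log(r)
    nodes = result * (nodes // result)
    return 11

9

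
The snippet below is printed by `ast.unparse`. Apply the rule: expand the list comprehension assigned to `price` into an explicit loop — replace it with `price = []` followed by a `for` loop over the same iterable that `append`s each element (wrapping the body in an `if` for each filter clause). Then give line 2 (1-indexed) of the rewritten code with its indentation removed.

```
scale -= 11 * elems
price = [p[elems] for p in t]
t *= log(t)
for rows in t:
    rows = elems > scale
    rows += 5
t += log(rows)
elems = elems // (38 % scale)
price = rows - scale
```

Transformed code:
scale -= 11 * elems
price = []
for p in t:
    price.append(p[elems])
t *= log(t)
for rows in t:
    rows = elems > scale
    rows += 5
t += log(rows)
elems = elems // (38 % scale)
price = rows - scale

price = []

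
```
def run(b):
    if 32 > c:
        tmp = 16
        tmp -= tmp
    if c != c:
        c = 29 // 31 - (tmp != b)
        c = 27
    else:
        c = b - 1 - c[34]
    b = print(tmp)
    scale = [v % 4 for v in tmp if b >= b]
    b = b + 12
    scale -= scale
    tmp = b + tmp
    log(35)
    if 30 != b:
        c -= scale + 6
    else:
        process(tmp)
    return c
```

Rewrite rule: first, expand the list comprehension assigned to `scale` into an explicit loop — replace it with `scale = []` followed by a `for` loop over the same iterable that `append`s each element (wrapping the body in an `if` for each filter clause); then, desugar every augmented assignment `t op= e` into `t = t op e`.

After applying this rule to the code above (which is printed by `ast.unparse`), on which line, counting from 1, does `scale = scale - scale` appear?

Transformed code:
def run(b):
    if 32 > c:
        tmp = 16
        tmp = tmp - tmp
    if c != c:
        c = 29 // 31 - (tmp != b)
        c = 27
    else:
        c = b - 1 - c[34]
    b = print(tmp)
    scale = []
    for v in tmp:
        if b >= b:
            scale.append(v % 4)
    b = b + 12
    scale = scale - scale
    tmp = b + tmp
    log(35)
    if 30 != b:
        c = c - (scale + 6)
    else:
        process(tmp)
    return c

16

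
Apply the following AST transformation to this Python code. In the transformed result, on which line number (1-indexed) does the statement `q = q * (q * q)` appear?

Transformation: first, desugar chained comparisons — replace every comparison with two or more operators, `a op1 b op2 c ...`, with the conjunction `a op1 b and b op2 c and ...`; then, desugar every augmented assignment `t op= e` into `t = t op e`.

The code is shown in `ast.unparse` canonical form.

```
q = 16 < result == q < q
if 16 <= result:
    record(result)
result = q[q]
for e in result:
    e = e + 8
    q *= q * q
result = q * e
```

7

Transformed code:
q = 16 < result and result == q and (q < q)
if 16 <= result:
    record(result)
result = q[q]
for e in result:
    e = e + 8
    q = q * (q * q)
result = q * e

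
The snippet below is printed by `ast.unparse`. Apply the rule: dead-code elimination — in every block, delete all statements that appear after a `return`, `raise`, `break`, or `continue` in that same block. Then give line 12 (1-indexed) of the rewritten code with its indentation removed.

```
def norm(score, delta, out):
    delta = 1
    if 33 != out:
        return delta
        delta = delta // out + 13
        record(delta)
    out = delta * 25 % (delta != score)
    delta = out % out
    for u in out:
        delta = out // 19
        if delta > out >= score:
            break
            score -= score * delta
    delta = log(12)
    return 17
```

return 17

Transformed code:
def norm(score, delta, out):
    delta = 1
    if 33 != out:
        return delta
    out = delta * 25 % (delta != score)
    delta = out % out
    for u in out:
        delta = out // 19
        if delta > out >= score:
            break
    delta = log(12)
    return 17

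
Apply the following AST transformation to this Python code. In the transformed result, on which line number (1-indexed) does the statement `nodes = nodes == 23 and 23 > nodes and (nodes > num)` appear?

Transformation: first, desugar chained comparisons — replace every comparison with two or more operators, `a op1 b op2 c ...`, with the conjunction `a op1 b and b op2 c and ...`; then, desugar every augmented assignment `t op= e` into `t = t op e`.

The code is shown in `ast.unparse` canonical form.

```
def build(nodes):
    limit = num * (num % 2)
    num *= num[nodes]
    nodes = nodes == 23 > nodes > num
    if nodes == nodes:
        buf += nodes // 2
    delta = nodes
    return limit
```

4

Transformed code:
def build(nodes):
    limit = num * (num % 2)
    num = num * num[nodes]
    nodes = nodes == 23 and 23 > nodes and (nodes > num)
    if nodes == nodes:
        buf = buf + nodes // 2
    delta = nodes
    return limit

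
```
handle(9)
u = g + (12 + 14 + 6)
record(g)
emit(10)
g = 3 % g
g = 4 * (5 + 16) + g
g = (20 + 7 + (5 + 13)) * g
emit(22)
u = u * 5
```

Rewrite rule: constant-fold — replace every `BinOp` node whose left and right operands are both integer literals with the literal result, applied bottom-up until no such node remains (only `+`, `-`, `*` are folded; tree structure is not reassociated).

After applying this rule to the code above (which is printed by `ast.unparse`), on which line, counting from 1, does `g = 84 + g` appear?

Transformed code:
handle(9)
u = g + 32
record(g)
emit(10)
g = 3 % g
g = 84 + g
g = 45 * g
emit(22)
u = u * 5

6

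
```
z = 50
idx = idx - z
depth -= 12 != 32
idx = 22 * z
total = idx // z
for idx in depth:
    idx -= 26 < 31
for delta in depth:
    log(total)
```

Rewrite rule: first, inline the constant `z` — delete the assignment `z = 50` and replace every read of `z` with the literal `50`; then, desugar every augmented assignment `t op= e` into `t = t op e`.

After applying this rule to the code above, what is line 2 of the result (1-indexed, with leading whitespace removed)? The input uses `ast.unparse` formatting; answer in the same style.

depth = depth - (12 != 32)

Transformed code:
idx = idx - 50
depth = depth - (12 != 32)
idx = 22 * 50
total = idx // 50
for idx in depth:
    idx = idx - (26 < 31)
for delta in depth:
    log(total)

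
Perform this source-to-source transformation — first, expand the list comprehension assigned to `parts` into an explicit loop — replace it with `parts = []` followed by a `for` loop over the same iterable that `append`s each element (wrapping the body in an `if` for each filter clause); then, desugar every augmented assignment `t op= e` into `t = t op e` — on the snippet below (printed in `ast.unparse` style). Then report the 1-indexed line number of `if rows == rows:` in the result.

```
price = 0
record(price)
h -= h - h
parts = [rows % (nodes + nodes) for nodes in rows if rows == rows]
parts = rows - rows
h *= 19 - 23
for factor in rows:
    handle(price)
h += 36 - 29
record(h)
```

6

Transformed code:
price = 0
record(price)
h = h - (h - h)
parts = []
for nodes in rows:
    if rows == rows:
        parts.append(rows % (nodes + nodes))
parts = rows - rows
h = h * (19 - 23)
for factor in rows:
    handle(price)
h = h + (36 - 29)
record(h)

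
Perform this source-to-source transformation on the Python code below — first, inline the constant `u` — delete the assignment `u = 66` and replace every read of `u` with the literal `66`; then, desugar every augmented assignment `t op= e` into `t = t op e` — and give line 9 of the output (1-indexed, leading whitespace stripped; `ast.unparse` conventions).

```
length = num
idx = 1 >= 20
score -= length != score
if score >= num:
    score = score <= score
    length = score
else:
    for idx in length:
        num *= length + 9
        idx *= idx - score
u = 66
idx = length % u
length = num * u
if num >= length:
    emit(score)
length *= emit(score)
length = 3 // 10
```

num = num * (length + 9)

Transformed code:
length = num
idx = 1 >= 20
score = score - (length != score)
if score >= num:
    score = score <= score
    length = score
else:
    for idx in length:
        num = num * (length + 9)
        idx = idx * (idx - score)
idx = length % 66
length = num * 66
if num >= length:
    emit(score)
length = length * emit(score)
length = 3 // 10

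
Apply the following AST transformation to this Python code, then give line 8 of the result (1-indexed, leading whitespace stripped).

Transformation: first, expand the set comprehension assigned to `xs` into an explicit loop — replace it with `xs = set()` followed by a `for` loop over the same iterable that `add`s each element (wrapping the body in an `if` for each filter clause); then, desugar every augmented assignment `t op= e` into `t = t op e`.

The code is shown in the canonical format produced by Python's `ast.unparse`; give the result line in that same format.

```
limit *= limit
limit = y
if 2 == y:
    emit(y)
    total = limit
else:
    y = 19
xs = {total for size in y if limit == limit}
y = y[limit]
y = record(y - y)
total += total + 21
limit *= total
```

Transformed code:
limit = limit * limit
limit = y
if 2 == y:
    emit(y)
    total = limit
else:
    y = 19
xs = set()
for size in y:
    if limit == limit:
        xs.add(total)
y = y[limit]
y = record(y - y)
total = total + (total + 21)
limit = limit * total

xs = set()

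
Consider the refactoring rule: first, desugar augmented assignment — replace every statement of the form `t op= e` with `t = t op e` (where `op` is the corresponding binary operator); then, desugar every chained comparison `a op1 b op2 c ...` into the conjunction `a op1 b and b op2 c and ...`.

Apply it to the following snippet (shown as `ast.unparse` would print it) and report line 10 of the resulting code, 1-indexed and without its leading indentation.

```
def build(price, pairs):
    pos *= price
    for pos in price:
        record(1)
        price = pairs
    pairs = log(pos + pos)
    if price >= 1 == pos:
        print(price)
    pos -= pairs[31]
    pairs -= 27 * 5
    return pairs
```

Transformed code:
def build(price, pairs):
    pos = pos * price
    for pos in price:
        record(1)
        price = pairs
    pairs = log(pos + pos)
    if price >= 1 and 1 == pos:
        print(price)
    pos = pos - pairs[31]
    pairs = pairs - 27 * 5
    return pairs

pairs = pairs - 27 * 5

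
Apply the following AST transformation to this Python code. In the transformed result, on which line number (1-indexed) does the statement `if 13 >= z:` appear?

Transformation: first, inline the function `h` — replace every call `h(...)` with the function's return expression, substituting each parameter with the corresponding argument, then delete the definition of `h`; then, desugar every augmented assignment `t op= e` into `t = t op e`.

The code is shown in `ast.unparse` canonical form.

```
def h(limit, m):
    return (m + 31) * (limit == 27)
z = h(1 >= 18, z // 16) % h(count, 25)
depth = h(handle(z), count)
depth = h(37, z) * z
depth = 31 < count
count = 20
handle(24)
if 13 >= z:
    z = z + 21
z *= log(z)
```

7

Transformed code:
z = (z // 16 + 31) * ((1 >= 18) == 27) % ((25 + 31) * (count == 27))
depth = (count + 31) * (handle(z) == 27)
depth = (z + 31) * (37 == 27) * z
depth = 31 < count
count = 20
handle(24)
if 13 >= z:
    z = z + 21
z = z * log(z)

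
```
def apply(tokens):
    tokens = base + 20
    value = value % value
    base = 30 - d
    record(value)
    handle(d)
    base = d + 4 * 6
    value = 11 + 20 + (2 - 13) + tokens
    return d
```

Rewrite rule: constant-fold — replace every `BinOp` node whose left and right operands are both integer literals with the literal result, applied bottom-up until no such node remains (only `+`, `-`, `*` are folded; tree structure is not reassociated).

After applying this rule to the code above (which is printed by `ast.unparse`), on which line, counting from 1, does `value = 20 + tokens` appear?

8

Transformed code:
def apply(tokens):
    tokens = base + 20
    value = value % value
    base = 30 - d
    record(value)
    handle(d)
    base = d + 24
    value = 20 + tokens
    return d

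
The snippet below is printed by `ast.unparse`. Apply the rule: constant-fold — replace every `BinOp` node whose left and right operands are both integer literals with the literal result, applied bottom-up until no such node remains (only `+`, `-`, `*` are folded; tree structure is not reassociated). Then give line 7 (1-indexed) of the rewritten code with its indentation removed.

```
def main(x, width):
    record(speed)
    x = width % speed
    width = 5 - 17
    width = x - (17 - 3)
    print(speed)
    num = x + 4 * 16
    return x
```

num = x + 64

Transformed code:
def main(x, width):
    record(speed)
    x = width % speed
    width = -12
    width = x - 14
    print(speed)
    num = x + 64
    return x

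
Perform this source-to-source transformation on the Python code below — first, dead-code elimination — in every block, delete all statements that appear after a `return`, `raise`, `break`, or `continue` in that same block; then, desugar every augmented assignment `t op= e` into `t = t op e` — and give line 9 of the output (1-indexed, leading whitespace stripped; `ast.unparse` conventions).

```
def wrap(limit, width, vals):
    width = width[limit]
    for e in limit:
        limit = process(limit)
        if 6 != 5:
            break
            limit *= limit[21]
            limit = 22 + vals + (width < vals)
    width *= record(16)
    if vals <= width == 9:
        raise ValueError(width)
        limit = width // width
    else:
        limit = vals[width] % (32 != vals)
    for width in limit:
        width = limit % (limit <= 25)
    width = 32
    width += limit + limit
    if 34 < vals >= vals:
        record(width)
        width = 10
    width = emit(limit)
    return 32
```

raise ValueError(width)

Transformed code:
def wrap(limit, width, vals):
    width = width[limit]
    for e in limit:
        limit = process(limit)
        if 6 != 5:
            break
    width = width * record(16)
    if vals <= width == 9:
        raise ValueError(width)
    else:
        limit = vals[width] % (32 != vals)
    for width in limit:
        width = limit % (limit <= 25)
    width = 32
    width = width + (limit + limit)
    if 34 < vals >= vals:
        record(width)
        width = 10
    width = emit(limit)
    return 32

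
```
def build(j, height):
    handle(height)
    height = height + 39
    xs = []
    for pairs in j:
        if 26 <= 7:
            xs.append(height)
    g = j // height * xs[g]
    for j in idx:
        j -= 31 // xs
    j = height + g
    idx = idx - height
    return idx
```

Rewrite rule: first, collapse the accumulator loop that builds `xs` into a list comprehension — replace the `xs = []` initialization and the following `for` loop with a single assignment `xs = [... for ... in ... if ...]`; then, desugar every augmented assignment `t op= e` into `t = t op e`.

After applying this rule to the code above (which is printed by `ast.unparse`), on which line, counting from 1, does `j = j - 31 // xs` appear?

Transformed code:
def build(j, height):
    handle(height)
    height = height + 39
    xs = [height for pairs in j if 26 <= 7]
    g = j // height * xs[g]
    for j in idx:
        j = j - 31 // xs
    j = height + g
    idx = idx - height
    return idx

7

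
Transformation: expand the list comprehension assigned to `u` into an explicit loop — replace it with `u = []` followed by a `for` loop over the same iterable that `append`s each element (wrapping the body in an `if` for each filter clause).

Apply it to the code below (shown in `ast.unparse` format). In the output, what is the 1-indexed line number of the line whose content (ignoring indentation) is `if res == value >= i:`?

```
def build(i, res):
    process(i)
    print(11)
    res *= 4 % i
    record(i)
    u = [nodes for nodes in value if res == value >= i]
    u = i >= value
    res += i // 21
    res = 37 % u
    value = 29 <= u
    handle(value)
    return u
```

Transformed code:
def build(i, res):
    process(i)
    print(11)
    res *= 4 % i
    record(i)
    u = []
    for nodes in value:
        if res == value >= i:
            u.append(nodes)
    u = i >= value
    res += i // 21
    res = 37 % u
    value = 29 <= u
    handle(value)
    return u

8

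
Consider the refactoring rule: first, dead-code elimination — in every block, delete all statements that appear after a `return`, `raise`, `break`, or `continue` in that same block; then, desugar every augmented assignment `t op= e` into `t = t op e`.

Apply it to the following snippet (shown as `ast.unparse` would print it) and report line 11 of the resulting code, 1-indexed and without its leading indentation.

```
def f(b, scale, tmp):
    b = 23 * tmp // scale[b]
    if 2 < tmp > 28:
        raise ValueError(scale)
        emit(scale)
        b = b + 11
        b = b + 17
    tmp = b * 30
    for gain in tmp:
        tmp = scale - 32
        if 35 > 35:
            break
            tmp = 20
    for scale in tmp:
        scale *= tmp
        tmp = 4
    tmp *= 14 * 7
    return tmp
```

Transformed code:
def f(b, scale, tmp):
    b = 23 * tmp // scale[b]
    if 2 < tmp > 28:
        raise ValueError(scale)
    tmp = b * 30
    for gain in tmp:
        tmp = scale - 32
        if 35 > 35:
            break
    for scale in tmp:
        scale = scale * tmp
        tmp = 4
    tmp = tmp * (14 * 7)
    return tmp

scale = scale * tmp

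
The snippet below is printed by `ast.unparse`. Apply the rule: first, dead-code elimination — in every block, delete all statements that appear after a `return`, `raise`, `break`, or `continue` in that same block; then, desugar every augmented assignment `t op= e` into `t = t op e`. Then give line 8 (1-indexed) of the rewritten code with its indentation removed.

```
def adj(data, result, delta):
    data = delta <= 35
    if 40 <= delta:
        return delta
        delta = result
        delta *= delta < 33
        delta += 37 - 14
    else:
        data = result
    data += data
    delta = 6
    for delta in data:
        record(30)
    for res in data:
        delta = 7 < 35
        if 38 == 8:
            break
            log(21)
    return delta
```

Transformed code:
def adj(data, result, delta):
    data = delta <= 35
    if 40 <= delta:
        return delta
    else:
        data = result
    data = data + data
    delta = 6
    for delta in data:
        record(30)
    for res in data:
        delta = 7 < 35
        if 38 == 8:
            break
    return delta

delta = 6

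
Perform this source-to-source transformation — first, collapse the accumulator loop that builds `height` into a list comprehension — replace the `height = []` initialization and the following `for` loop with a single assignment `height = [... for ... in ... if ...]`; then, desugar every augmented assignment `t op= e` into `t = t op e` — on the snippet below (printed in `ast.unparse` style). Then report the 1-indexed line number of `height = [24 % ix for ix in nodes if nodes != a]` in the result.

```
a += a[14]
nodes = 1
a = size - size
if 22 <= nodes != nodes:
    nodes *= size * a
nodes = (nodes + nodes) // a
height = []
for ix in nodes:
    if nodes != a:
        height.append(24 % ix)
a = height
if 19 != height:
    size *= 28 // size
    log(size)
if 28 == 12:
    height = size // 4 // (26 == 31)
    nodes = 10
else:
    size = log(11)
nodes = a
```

7

Transformed code:
a = a + a[14]
nodes = 1
a = size - size
if 22 <= nodes != nodes:
    nodes = nodes * (size * a)
nodes = (nodes + nodes) // a
height = [24 % ix for ix in nodes if nodes != a]
a = height
if 19 != height:
    size = size * (28 // size)
    log(size)
if 28 == 12:
    height = size // 4 // (26 == 31)
    nodes = 10
else:
    size = log(11)
nodes = a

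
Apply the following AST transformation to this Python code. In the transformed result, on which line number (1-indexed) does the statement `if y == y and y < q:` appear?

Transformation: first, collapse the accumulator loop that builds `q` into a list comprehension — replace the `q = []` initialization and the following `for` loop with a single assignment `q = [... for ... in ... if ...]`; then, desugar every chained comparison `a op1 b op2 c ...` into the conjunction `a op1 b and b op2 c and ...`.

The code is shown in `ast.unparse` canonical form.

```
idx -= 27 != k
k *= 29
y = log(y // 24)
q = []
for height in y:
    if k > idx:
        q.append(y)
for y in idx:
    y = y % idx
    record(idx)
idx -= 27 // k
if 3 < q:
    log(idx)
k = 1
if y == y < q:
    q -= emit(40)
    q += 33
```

12

Transformed code:
idx -= 27 != k
k *= 29
y = log(y // 24)
q = [y for height in y if k > idx]
for y in idx:
    y = y % idx
    record(idx)
idx -= 27 // k
if 3 < q:
    log(idx)
k = 1
if y == y and y < q:
    q -= emit(40)
    q += 33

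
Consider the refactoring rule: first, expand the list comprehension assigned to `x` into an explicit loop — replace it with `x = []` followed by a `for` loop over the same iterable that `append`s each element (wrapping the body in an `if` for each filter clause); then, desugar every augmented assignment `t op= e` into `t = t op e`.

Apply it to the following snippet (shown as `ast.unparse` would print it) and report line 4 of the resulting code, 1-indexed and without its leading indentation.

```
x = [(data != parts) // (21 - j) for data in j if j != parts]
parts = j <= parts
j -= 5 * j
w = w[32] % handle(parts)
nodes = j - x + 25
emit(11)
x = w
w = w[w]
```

Transformed code:
x = []
for data in j:
    if j != parts:
        x.append((data != parts) // (21 - j))
parts = j <= parts
j = j - 5 * j
w = w[32] % handle(parts)
nodes = j - x + 25
emit(11)
x = w
w = w[w]

x.append((data != parts) // (21 - j))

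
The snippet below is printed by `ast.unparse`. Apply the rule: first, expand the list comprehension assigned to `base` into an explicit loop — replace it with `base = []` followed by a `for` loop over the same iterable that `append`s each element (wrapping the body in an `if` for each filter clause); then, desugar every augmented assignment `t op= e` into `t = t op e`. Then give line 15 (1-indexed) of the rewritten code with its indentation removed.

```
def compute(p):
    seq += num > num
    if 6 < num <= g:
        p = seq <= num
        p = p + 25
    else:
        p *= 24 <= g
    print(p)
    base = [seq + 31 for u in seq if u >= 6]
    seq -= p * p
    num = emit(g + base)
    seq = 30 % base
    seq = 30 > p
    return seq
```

seq = 30 % base

Transformed code:
def compute(p):
    seq = seq + (num > num)
    if 6 < num <= g:
        p = seq <= num
        p = p + 25
    else:
        p = p * (24 <= g)
    print(p)
    base = []
    for u in seq:
        if u >= 6:
            base.append(seq + 31)
    seq = seq - p * p
    num = emit(g + base)
    seq = 30 % base
    seq = 30 > p
    return seq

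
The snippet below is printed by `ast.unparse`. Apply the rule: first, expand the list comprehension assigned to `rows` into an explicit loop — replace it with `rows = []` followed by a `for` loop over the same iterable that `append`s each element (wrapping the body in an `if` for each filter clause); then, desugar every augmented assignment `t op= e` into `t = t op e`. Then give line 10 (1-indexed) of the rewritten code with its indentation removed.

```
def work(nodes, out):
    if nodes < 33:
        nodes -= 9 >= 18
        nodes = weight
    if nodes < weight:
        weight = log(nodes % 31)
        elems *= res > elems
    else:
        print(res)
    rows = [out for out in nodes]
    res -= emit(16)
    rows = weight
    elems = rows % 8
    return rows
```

rows = []

Transformed code:
def work(nodes, out):
    if nodes < 33:
        nodes = nodes - (9 >= 18)
        nodes = weight
    if nodes < weight:
        weight = log(nodes % 31)
        elems = elems * (res > elems)
    else:
        print(res)
    rows = []
    for out in nodes:
        rows.append(out)
    res = res - emit(16)
    rows = weight
    elems = rows % 8
    return rows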